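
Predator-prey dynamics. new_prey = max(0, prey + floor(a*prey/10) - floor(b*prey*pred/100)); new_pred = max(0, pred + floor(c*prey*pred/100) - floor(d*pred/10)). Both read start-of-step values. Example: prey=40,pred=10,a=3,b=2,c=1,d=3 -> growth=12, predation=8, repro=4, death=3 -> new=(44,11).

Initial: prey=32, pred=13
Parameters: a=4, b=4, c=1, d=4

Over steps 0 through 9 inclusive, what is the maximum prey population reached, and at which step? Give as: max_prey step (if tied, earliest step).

Step 1: prey: 32+12-16=28; pred: 13+4-5=12
Step 2: prey: 28+11-13=26; pred: 12+3-4=11
Step 3: prey: 26+10-11=25; pred: 11+2-4=9
Step 4: prey: 25+10-9=26; pred: 9+2-3=8
Step 5: prey: 26+10-8=28; pred: 8+2-3=7
Step 6: prey: 28+11-7=32; pred: 7+1-2=6
Step 7: prey: 32+12-7=37; pred: 6+1-2=5
Step 8: prey: 37+14-7=44; pred: 5+1-2=4
Step 9: prey: 44+17-7=54; pred: 4+1-1=4
Max prey = 54 at step 9

Answer: 54 9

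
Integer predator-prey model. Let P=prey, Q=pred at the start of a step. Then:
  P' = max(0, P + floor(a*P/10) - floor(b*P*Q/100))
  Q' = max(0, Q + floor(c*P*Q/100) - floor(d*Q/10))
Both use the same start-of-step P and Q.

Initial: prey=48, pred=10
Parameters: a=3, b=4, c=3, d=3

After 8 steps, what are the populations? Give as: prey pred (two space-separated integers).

Answer: 0 10

Derivation:
Step 1: prey: 48+14-19=43; pred: 10+14-3=21
Step 2: prey: 43+12-36=19; pred: 21+27-6=42
Step 3: prey: 19+5-31=0; pred: 42+23-12=53
Step 4: prey: 0+0-0=0; pred: 53+0-15=38
Step 5: prey: 0+0-0=0; pred: 38+0-11=27
Step 6: prey: 0+0-0=0; pred: 27+0-8=19
Step 7: prey: 0+0-0=0; pred: 19+0-5=14
Step 8: prey: 0+0-0=0; pred: 14+0-4=10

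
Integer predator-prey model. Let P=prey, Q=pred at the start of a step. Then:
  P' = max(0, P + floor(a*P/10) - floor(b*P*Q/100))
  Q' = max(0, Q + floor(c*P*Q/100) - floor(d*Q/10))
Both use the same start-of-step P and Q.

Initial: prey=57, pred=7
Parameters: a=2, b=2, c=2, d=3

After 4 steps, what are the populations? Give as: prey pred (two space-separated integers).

Step 1: prey: 57+11-7=61; pred: 7+7-2=12
Step 2: prey: 61+12-14=59; pred: 12+14-3=23
Step 3: prey: 59+11-27=43; pred: 23+27-6=44
Step 4: prey: 43+8-37=14; pred: 44+37-13=68

Answer: 14 68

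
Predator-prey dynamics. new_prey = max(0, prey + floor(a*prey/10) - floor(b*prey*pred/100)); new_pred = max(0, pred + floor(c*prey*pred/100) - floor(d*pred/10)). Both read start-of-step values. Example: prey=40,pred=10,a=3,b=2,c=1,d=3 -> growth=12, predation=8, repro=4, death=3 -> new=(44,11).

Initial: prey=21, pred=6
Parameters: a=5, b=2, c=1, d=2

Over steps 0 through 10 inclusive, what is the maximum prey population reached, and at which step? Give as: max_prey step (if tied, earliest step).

Step 1: prey: 21+10-2=29; pred: 6+1-1=6
Step 2: prey: 29+14-3=40; pred: 6+1-1=6
Step 3: prey: 40+20-4=56; pred: 6+2-1=7
Step 4: prey: 56+28-7=77; pred: 7+3-1=9
Step 5: prey: 77+38-13=102; pred: 9+6-1=14
Step 6: prey: 102+51-28=125; pred: 14+14-2=26
Step 7: prey: 125+62-65=122; pred: 26+32-5=53
Step 8: prey: 122+61-129=54; pred: 53+64-10=107
Step 9: prey: 54+27-115=0; pred: 107+57-21=143
Step 10: prey: 0+0-0=0; pred: 143+0-28=115
Max prey = 125 at step 6

Answer: 125 6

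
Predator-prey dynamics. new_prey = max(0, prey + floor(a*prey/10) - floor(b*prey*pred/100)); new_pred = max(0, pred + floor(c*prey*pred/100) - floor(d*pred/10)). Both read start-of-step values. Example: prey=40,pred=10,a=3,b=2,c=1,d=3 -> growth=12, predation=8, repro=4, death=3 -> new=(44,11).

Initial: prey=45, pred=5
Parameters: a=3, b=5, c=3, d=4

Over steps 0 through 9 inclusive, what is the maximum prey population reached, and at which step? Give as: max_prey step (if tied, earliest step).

Step 1: prey: 45+13-11=47; pred: 5+6-2=9
Step 2: prey: 47+14-21=40; pred: 9+12-3=18
Step 3: prey: 40+12-36=16; pred: 18+21-7=32
Step 4: prey: 16+4-25=0; pred: 32+15-12=35
Step 5: prey: 0+0-0=0; pred: 35+0-14=21
Step 6: prey: 0+0-0=0; pred: 21+0-8=13
Step 7: prey: 0+0-0=0; pred: 13+0-5=8
Step 8: prey: 0+0-0=0; pred: 8+0-3=5
Step 9: prey: 0+0-0=0; pred: 5+0-2=3
Max prey = 47 at step 1

Answer: 47 1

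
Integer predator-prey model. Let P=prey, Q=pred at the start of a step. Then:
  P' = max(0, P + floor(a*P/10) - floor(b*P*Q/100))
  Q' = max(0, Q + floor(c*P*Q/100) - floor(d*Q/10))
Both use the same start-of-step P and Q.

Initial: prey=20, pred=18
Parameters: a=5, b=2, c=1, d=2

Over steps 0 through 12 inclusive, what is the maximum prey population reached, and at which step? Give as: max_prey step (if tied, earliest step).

Step 1: prey: 20+10-7=23; pred: 18+3-3=18
Step 2: prey: 23+11-8=26; pred: 18+4-3=19
Step 3: prey: 26+13-9=30; pred: 19+4-3=20
Step 4: prey: 30+15-12=33; pred: 20+6-4=22
Step 5: prey: 33+16-14=35; pred: 22+7-4=25
Step 6: prey: 35+17-17=35; pred: 25+8-5=28
Step 7: prey: 35+17-19=33; pred: 28+9-5=32
Step 8: prey: 33+16-21=28; pred: 32+10-6=36
Step 9: prey: 28+14-20=22; pred: 36+10-7=39
Step 10: prey: 22+11-17=16; pred: 39+8-7=40
Step 11: prey: 16+8-12=12; pred: 40+6-8=38
Step 12: prey: 12+6-9=9; pred: 38+4-7=35
Max prey = 35 at step 5

Answer: 35 5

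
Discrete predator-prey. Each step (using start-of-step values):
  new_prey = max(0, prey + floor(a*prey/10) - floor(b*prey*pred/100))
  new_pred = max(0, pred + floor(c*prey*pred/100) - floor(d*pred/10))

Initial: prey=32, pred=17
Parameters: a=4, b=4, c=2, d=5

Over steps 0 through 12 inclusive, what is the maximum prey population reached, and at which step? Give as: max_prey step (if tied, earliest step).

Answer: 59 12

Derivation:
Step 1: prey: 32+12-21=23; pred: 17+10-8=19
Step 2: prey: 23+9-17=15; pred: 19+8-9=18
Step 3: prey: 15+6-10=11; pred: 18+5-9=14
Step 4: prey: 11+4-6=9; pred: 14+3-7=10
Step 5: prey: 9+3-3=9; pred: 10+1-5=6
Step 6: prey: 9+3-2=10; pred: 6+1-3=4
Step 7: prey: 10+4-1=13; pred: 4+0-2=2
Step 8: prey: 13+5-1=17; pred: 2+0-1=1
Step 9: prey: 17+6-0=23; pred: 1+0-0=1
Step 10: prey: 23+9-0=32; pred: 1+0-0=1
Step 11: prey: 32+12-1=43; pred: 1+0-0=1
Step 12: prey: 43+17-1=59; pred: 1+0-0=1
Max prey = 59 at step 12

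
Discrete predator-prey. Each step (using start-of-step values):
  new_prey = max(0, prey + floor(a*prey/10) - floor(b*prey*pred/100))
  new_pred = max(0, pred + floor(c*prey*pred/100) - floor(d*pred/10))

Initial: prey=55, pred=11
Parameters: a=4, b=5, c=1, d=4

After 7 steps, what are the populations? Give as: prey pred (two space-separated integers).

Answer: 16 6

Derivation:
Step 1: prey: 55+22-30=47; pred: 11+6-4=13
Step 2: prey: 47+18-30=35; pred: 13+6-5=14
Step 3: prey: 35+14-24=25; pred: 14+4-5=13
Step 4: prey: 25+10-16=19; pred: 13+3-5=11
Step 5: prey: 19+7-10=16; pred: 11+2-4=9
Step 6: prey: 16+6-7=15; pred: 9+1-3=7
Step 7: prey: 15+6-5=16; pred: 7+1-2=6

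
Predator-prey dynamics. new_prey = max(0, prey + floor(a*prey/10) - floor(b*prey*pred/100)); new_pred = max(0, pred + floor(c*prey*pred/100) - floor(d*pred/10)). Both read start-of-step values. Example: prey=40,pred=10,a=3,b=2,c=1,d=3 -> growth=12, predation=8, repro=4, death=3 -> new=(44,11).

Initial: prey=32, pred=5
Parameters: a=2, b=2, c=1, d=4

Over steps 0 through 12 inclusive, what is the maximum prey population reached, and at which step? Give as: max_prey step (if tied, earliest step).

Step 1: prey: 32+6-3=35; pred: 5+1-2=4
Step 2: prey: 35+7-2=40; pred: 4+1-1=4
Step 3: prey: 40+8-3=45; pred: 4+1-1=4
Step 4: prey: 45+9-3=51; pred: 4+1-1=4
Step 5: prey: 51+10-4=57; pred: 4+2-1=5
Step 6: prey: 57+11-5=63; pred: 5+2-2=5
Step 7: prey: 63+12-6=69; pred: 5+3-2=6
Step 8: prey: 69+13-8=74; pred: 6+4-2=8
Step 9: prey: 74+14-11=77; pred: 8+5-3=10
Step 10: prey: 77+15-15=77; pred: 10+7-4=13
Step 11: prey: 77+15-20=72; pred: 13+10-5=18
Step 12: prey: 72+14-25=61; pred: 18+12-7=23
Max prey = 77 at step 9

Answer: 77 9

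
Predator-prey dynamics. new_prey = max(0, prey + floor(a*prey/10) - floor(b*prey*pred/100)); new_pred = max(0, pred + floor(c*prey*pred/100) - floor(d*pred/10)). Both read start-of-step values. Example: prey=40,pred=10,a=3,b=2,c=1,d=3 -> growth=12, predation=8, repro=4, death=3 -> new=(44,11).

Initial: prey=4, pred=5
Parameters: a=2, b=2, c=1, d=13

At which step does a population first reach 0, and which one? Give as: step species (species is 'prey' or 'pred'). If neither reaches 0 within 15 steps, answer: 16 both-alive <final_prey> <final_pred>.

Step 1: prey: 4+0-0=4; pred: 5+0-6=0
First extinction: pred at step 1

Answer: 1 pred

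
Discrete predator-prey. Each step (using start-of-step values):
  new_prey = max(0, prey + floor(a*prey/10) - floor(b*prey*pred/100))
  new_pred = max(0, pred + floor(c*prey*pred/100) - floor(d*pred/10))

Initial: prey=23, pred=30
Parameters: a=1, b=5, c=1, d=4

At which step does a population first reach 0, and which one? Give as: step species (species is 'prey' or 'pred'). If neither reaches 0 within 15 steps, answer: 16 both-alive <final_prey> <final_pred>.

Answer: 1 prey

Derivation:
Step 1: prey: 23+2-34=0; pred: 30+6-12=24
First extinction: prey at step 1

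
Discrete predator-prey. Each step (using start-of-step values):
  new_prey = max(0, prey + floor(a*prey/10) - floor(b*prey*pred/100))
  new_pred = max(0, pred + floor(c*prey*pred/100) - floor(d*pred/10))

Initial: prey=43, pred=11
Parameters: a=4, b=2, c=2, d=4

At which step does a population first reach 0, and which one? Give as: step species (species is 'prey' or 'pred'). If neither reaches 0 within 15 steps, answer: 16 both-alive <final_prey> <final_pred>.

Answer: 5 prey

Derivation:
Step 1: prey: 43+17-9=51; pred: 11+9-4=16
Step 2: prey: 51+20-16=55; pred: 16+16-6=26
Step 3: prey: 55+22-28=49; pred: 26+28-10=44
Step 4: prey: 49+19-43=25; pred: 44+43-17=70
Step 5: prey: 25+10-35=0; pred: 70+35-28=77
First extinction: prey at step 5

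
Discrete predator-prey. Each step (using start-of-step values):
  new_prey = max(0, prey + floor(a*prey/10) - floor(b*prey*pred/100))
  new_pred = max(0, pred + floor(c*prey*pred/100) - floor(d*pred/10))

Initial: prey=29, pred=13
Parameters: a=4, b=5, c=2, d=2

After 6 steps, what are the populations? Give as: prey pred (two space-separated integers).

Answer: 1 13

Derivation:
Step 1: prey: 29+11-18=22; pred: 13+7-2=18
Step 2: prey: 22+8-19=11; pred: 18+7-3=22
Step 3: prey: 11+4-12=3; pred: 22+4-4=22
Step 4: prey: 3+1-3=1; pred: 22+1-4=19
Step 5: prey: 1+0-0=1; pred: 19+0-3=16
Step 6: prey: 1+0-0=1; pred: 16+0-3=13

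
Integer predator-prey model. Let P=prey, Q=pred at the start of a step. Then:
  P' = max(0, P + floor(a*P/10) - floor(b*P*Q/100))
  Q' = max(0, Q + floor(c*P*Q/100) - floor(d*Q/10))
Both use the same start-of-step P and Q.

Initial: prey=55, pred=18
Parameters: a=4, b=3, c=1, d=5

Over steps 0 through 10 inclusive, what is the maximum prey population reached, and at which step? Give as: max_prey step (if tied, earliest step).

Step 1: prey: 55+22-29=48; pred: 18+9-9=18
Step 2: prey: 48+19-25=42; pred: 18+8-9=17
Step 3: prey: 42+16-21=37; pred: 17+7-8=16
Step 4: prey: 37+14-17=34; pred: 16+5-8=13
Step 5: prey: 34+13-13=34; pred: 13+4-6=11
Step 6: prey: 34+13-11=36; pred: 11+3-5=9
Step 7: prey: 36+14-9=41; pred: 9+3-4=8
Step 8: prey: 41+16-9=48; pred: 8+3-4=7
Step 9: prey: 48+19-10=57; pred: 7+3-3=7
Step 10: prey: 57+22-11=68; pred: 7+3-3=7
Max prey = 68 at step 10

Answer: 68 10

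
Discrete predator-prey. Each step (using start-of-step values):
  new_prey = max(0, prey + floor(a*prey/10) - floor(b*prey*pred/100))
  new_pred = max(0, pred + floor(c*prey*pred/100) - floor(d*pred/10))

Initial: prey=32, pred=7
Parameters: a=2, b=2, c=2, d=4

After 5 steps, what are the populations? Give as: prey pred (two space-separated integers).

Step 1: prey: 32+6-4=34; pred: 7+4-2=9
Step 2: prey: 34+6-6=34; pred: 9+6-3=12
Step 3: prey: 34+6-8=32; pred: 12+8-4=16
Step 4: prey: 32+6-10=28; pred: 16+10-6=20
Step 5: prey: 28+5-11=22; pred: 20+11-8=23

Answer: 22 23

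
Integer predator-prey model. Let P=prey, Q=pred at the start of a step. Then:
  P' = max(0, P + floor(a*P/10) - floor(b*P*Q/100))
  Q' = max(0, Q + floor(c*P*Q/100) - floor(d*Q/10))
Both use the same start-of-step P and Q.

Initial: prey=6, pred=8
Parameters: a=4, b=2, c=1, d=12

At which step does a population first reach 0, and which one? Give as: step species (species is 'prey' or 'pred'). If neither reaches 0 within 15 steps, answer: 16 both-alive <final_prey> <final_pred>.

Step 1: prey: 6+2-0=8; pred: 8+0-9=0
First extinction: pred at step 1

Answer: 1 pred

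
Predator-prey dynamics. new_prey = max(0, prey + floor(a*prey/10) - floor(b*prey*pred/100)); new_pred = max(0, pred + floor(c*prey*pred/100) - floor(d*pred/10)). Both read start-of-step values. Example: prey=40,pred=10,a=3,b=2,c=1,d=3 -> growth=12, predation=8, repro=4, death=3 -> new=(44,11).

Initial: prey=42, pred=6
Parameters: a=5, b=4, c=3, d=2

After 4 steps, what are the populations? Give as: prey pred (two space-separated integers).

Step 1: prey: 42+21-10=53; pred: 6+7-1=12
Step 2: prey: 53+26-25=54; pred: 12+19-2=29
Step 3: prey: 54+27-62=19; pred: 29+46-5=70
Step 4: prey: 19+9-53=0; pred: 70+39-14=95

Answer: 0 95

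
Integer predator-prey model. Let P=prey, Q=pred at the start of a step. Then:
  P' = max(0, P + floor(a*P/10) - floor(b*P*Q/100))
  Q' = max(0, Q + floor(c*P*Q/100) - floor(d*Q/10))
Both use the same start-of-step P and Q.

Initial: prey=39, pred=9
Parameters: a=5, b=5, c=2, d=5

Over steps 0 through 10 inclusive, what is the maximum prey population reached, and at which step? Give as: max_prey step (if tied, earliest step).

Answer: 41 1

Derivation:
Step 1: prey: 39+19-17=41; pred: 9+7-4=12
Step 2: prey: 41+20-24=37; pred: 12+9-6=15
Step 3: prey: 37+18-27=28; pred: 15+11-7=19
Step 4: prey: 28+14-26=16; pred: 19+10-9=20
Step 5: prey: 16+8-16=8; pred: 20+6-10=16
Step 6: prey: 8+4-6=6; pred: 16+2-8=10
Step 7: prey: 6+3-3=6; pred: 10+1-5=6
Step 8: prey: 6+3-1=8; pred: 6+0-3=3
Step 9: prey: 8+4-1=11; pred: 3+0-1=2
Step 10: prey: 11+5-1=15; pred: 2+0-1=1
Max prey = 41 at step 1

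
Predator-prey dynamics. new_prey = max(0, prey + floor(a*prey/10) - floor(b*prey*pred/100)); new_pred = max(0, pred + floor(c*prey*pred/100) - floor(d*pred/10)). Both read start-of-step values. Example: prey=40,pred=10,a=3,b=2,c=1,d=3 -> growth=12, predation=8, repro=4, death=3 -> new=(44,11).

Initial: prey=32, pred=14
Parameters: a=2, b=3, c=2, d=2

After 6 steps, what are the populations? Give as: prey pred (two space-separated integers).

Step 1: prey: 32+6-13=25; pred: 14+8-2=20
Step 2: prey: 25+5-15=15; pred: 20+10-4=26
Step 3: prey: 15+3-11=7; pred: 26+7-5=28
Step 4: prey: 7+1-5=3; pred: 28+3-5=26
Step 5: prey: 3+0-2=1; pred: 26+1-5=22
Step 6: prey: 1+0-0=1; pred: 22+0-4=18

Answer: 1 18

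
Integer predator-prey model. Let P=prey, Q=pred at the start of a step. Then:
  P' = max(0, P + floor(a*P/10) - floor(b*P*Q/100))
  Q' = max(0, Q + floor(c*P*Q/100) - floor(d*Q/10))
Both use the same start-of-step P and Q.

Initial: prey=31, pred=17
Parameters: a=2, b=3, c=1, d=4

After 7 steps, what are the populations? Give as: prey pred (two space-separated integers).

Answer: 14 2

Derivation:
Step 1: prey: 31+6-15=22; pred: 17+5-6=16
Step 2: prey: 22+4-10=16; pred: 16+3-6=13
Step 3: prey: 16+3-6=13; pred: 13+2-5=10
Step 4: prey: 13+2-3=12; pred: 10+1-4=7
Step 5: prey: 12+2-2=12; pred: 7+0-2=5
Step 6: prey: 12+2-1=13; pred: 5+0-2=3
Step 7: prey: 13+2-1=14; pred: 3+0-1=2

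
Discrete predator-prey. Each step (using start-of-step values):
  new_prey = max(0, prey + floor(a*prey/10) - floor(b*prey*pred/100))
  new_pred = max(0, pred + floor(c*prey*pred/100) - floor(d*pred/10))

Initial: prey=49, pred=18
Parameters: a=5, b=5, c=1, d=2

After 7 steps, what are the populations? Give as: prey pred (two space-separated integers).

Step 1: prey: 49+24-44=29; pred: 18+8-3=23
Step 2: prey: 29+14-33=10; pred: 23+6-4=25
Step 3: prey: 10+5-12=3; pred: 25+2-5=22
Step 4: prey: 3+1-3=1; pred: 22+0-4=18
Step 5: prey: 1+0-0=1; pred: 18+0-3=15
Step 6: prey: 1+0-0=1; pred: 15+0-3=12
Step 7: prey: 1+0-0=1; pred: 12+0-2=10

Answer: 1 10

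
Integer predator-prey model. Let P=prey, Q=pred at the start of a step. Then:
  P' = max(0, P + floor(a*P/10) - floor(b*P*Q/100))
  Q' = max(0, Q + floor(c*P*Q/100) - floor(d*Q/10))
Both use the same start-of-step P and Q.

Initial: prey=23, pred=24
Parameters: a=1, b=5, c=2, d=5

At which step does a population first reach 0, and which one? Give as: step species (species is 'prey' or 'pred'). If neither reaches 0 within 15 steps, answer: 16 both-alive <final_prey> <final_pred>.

Answer: 1 prey

Derivation:
Step 1: prey: 23+2-27=0; pred: 24+11-12=23
First extinction: prey at step 1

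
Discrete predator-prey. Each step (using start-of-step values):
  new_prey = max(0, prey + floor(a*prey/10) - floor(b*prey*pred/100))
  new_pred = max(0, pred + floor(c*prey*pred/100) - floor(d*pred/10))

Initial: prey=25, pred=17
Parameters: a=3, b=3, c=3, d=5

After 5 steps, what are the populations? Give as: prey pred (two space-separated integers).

Answer: 5 10

Derivation:
Step 1: prey: 25+7-12=20; pred: 17+12-8=21
Step 2: prey: 20+6-12=14; pred: 21+12-10=23
Step 3: prey: 14+4-9=9; pred: 23+9-11=21
Step 4: prey: 9+2-5=6; pred: 21+5-10=16
Step 5: prey: 6+1-2=5; pred: 16+2-8=10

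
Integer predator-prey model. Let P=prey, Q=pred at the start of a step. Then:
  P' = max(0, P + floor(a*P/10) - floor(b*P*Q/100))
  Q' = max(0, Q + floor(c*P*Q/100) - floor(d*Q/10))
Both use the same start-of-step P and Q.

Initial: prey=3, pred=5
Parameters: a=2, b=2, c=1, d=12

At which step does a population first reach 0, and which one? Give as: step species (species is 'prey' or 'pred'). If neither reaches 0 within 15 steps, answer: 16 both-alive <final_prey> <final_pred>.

Step 1: prey: 3+0-0=3; pred: 5+0-6=0
First extinction: pred at step 1

Answer: 1 pred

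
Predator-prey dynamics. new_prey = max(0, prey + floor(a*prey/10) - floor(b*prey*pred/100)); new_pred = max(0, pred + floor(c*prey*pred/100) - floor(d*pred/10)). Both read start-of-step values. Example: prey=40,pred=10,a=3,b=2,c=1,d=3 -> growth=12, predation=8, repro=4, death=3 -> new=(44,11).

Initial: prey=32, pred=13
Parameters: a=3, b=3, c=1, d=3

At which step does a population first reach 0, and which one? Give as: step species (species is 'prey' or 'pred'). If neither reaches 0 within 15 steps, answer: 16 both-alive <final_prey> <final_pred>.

Step 1: prey: 32+9-12=29; pred: 13+4-3=14
Step 2: prey: 29+8-12=25; pred: 14+4-4=14
Step 3: prey: 25+7-10=22; pred: 14+3-4=13
Step 4: prey: 22+6-8=20; pred: 13+2-3=12
Step 5: prey: 20+6-7=19; pred: 12+2-3=11
Step 6: prey: 19+5-6=18; pred: 11+2-3=10
Step 7: prey: 18+5-5=18; pred: 10+1-3=8
Step 8: prey: 18+5-4=19; pred: 8+1-2=7
Step 9: prey: 19+5-3=21; pred: 7+1-2=6
Step 10: prey: 21+6-3=24; pred: 6+1-1=6
Step 11: prey: 24+7-4=27; pred: 6+1-1=6
Step 12: prey: 27+8-4=31; pred: 6+1-1=6
Step 13: prey: 31+9-5=35; pred: 6+1-1=6
Step 14: prey: 35+10-6=39; pred: 6+2-1=7
Step 15: prey: 39+11-8=42; pred: 7+2-2=7
No extinction within 15 steps

Answer: 16 both-alive 42 7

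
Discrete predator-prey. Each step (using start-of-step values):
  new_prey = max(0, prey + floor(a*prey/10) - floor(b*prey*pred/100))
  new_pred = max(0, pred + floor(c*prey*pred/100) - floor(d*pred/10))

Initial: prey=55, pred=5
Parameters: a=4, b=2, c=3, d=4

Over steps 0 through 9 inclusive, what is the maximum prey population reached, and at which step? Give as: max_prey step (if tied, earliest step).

Step 1: prey: 55+22-5=72; pred: 5+8-2=11
Step 2: prey: 72+28-15=85; pred: 11+23-4=30
Step 3: prey: 85+34-51=68; pred: 30+76-12=94
Step 4: prey: 68+27-127=0; pred: 94+191-37=248
Step 5: prey: 0+0-0=0; pred: 248+0-99=149
Step 6: prey: 0+0-0=0; pred: 149+0-59=90
Step 7: prey: 0+0-0=0; pred: 90+0-36=54
Step 8: prey: 0+0-0=0; pred: 54+0-21=33
Step 9: prey: 0+0-0=0; pred: 33+0-13=20
Max prey = 85 at step 2

Answer: 85 2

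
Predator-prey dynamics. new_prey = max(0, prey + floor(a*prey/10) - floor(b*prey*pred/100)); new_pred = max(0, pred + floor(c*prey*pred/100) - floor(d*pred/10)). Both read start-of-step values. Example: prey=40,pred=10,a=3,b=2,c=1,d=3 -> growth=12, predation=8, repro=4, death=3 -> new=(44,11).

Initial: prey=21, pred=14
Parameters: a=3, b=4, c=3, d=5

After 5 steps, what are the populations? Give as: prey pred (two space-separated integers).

Step 1: prey: 21+6-11=16; pred: 14+8-7=15
Step 2: prey: 16+4-9=11; pred: 15+7-7=15
Step 3: prey: 11+3-6=8; pred: 15+4-7=12
Step 4: prey: 8+2-3=7; pred: 12+2-6=8
Step 5: prey: 7+2-2=7; pred: 8+1-4=5

Answer: 7 5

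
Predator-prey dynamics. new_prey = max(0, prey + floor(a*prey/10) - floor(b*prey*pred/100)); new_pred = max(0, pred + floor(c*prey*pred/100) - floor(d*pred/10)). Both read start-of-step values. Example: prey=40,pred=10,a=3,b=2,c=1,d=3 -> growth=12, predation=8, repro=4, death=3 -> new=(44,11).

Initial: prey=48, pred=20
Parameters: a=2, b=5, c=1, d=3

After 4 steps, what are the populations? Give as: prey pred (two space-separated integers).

Step 1: prey: 48+9-48=9; pred: 20+9-6=23
Step 2: prey: 9+1-10=0; pred: 23+2-6=19
Step 3: prey: 0+0-0=0; pred: 19+0-5=14
Step 4: prey: 0+0-0=0; pred: 14+0-4=10

Answer: 0 10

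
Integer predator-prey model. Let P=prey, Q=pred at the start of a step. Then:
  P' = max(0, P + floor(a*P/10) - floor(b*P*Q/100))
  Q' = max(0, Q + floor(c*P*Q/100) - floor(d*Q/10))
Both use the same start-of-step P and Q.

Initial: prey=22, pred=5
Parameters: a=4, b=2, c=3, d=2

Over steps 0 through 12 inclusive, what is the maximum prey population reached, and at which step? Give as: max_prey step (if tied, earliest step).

Step 1: prey: 22+8-2=28; pred: 5+3-1=7
Step 2: prey: 28+11-3=36; pred: 7+5-1=11
Step 3: prey: 36+14-7=43; pred: 11+11-2=20
Step 4: prey: 43+17-17=43; pred: 20+25-4=41
Step 5: prey: 43+17-35=25; pred: 41+52-8=85
Step 6: prey: 25+10-42=0; pred: 85+63-17=131
Step 7: prey: 0+0-0=0; pred: 131+0-26=105
Step 8: prey: 0+0-0=0; pred: 105+0-21=84
Step 9: prey: 0+0-0=0; pred: 84+0-16=68
Step 10: prey: 0+0-0=0; pred: 68+0-13=55
Step 11: prey: 0+0-0=0; pred: 55+0-11=44
Step 12: prey: 0+0-0=0; pred: 44+0-8=36
Max prey = 43 at step 3

Answer: 43 3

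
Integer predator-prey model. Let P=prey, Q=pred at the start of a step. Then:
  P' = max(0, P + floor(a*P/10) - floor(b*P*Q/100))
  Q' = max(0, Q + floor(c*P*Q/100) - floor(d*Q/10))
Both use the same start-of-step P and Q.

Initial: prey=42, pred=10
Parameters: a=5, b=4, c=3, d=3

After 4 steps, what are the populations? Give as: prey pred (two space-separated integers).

Step 1: prey: 42+21-16=47; pred: 10+12-3=19
Step 2: prey: 47+23-35=35; pred: 19+26-5=40
Step 3: prey: 35+17-56=0; pred: 40+42-12=70
Step 4: prey: 0+0-0=0; pred: 70+0-21=49

Answer: 0 49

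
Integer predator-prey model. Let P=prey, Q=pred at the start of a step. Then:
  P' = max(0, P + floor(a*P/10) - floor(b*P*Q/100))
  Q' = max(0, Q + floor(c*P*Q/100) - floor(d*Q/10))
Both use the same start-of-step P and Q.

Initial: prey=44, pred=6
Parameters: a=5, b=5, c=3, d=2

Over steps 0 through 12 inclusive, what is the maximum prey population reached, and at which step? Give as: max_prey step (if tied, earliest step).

Answer: 53 1

Derivation:
Step 1: prey: 44+22-13=53; pred: 6+7-1=12
Step 2: prey: 53+26-31=48; pred: 12+19-2=29
Step 3: prey: 48+24-69=3; pred: 29+41-5=65
Step 4: prey: 3+1-9=0; pred: 65+5-13=57
Step 5: prey: 0+0-0=0; pred: 57+0-11=46
Step 6: prey: 0+0-0=0; pred: 46+0-9=37
Step 7: prey: 0+0-0=0; pred: 37+0-7=30
Step 8: prey: 0+0-0=0; pred: 30+0-6=24
Step 9: prey: 0+0-0=0; pred: 24+0-4=20
Step 10: prey: 0+0-0=0; pred: 20+0-4=16
Step 11: prey: 0+0-0=0; pred: 16+0-3=13
Step 12: prey: 0+0-0=0; pred: 13+0-2=11
Max prey = 53 at step 1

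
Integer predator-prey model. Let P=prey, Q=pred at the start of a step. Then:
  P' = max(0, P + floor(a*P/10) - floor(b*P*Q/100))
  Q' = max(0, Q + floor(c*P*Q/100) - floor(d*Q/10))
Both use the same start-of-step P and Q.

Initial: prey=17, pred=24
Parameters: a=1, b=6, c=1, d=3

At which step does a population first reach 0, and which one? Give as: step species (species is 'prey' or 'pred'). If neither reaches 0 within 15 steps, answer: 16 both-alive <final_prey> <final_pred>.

Step 1: prey: 17+1-24=0; pred: 24+4-7=21
First extinction: prey at step 1

Answer: 1 prey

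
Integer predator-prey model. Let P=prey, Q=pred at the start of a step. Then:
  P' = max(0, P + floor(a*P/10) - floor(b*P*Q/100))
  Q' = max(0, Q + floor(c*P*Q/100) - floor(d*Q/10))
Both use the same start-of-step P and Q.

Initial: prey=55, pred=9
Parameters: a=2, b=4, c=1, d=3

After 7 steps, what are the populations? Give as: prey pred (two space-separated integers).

Step 1: prey: 55+11-19=47; pred: 9+4-2=11
Step 2: prey: 47+9-20=36; pred: 11+5-3=13
Step 3: prey: 36+7-18=25; pred: 13+4-3=14
Step 4: prey: 25+5-14=16; pred: 14+3-4=13
Step 5: prey: 16+3-8=11; pred: 13+2-3=12
Step 6: prey: 11+2-5=8; pred: 12+1-3=10
Step 7: prey: 8+1-3=6; pred: 10+0-3=7

Answer: 6 7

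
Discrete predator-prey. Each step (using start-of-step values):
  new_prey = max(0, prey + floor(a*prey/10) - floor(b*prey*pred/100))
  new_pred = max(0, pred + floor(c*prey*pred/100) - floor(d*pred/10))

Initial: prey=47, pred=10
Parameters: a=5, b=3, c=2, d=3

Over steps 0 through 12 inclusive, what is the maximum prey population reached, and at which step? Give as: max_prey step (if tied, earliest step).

Step 1: prey: 47+23-14=56; pred: 10+9-3=16
Step 2: prey: 56+28-26=58; pred: 16+17-4=29
Step 3: prey: 58+29-50=37; pred: 29+33-8=54
Step 4: prey: 37+18-59=0; pred: 54+39-16=77
Step 5: prey: 0+0-0=0; pred: 77+0-23=54
Step 6: prey: 0+0-0=0; pred: 54+0-16=38
Step 7: prey: 0+0-0=0; pred: 38+0-11=27
Step 8: prey: 0+0-0=0; pred: 27+0-8=19
Step 9: prey: 0+0-0=0; pred: 19+0-5=14
Step 10: prey: 0+0-0=0; pred: 14+0-4=10
Step 11: prey: 0+0-0=0; pred: 10+0-3=7
Step 12: prey: 0+0-0=0; pred: 7+0-2=5
Max prey = 58 at step 2

Answer: 58 2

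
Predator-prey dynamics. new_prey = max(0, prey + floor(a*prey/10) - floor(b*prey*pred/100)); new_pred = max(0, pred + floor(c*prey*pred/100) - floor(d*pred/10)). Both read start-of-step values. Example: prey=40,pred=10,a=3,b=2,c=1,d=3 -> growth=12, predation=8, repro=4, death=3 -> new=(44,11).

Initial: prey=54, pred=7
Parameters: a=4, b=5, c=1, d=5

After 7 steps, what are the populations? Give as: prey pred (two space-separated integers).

Answer: 46 11

Derivation:
Step 1: prey: 54+21-18=57; pred: 7+3-3=7
Step 2: prey: 57+22-19=60; pred: 7+3-3=7
Step 3: prey: 60+24-21=63; pred: 7+4-3=8
Step 4: prey: 63+25-25=63; pred: 8+5-4=9
Step 5: prey: 63+25-28=60; pred: 9+5-4=10
Step 6: prey: 60+24-30=54; pred: 10+6-5=11
Step 7: prey: 54+21-29=46; pred: 11+5-5=11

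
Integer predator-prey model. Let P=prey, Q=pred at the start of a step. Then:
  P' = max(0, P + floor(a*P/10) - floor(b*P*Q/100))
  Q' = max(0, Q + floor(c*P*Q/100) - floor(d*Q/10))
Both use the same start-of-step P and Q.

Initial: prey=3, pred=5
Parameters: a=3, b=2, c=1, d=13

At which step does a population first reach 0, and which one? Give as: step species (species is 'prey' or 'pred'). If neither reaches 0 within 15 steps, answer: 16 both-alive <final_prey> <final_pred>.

Step 1: prey: 3+0-0=3; pred: 5+0-6=0
First extinction: pred at step 1

Answer: 1 pred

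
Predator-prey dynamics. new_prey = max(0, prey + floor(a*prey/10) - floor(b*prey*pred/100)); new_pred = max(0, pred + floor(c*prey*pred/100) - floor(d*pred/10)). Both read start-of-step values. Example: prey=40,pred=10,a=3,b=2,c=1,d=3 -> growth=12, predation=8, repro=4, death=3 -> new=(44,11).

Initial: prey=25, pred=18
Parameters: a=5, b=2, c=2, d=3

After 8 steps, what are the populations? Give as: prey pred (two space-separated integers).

Answer: 2 31

Derivation:
Step 1: prey: 25+12-9=28; pred: 18+9-5=22
Step 2: prey: 28+14-12=30; pred: 22+12-6=28
Step 3: prey: 30+15-16=29; pred: 28+16-8=36
Step 4: prey: 29+14-20=23; pred: 36+20-10=46
Step 5: prey: 23+11-21=13; pred: 46+21-13=54
Step 6: prey: 13+6-14=5; pred: 54+14-16=52
Step 7: prey: 5+2-5=2; pred: 52+5-15=42
Step 8: prey: 2+1-1=2; pred: 42+1-12=31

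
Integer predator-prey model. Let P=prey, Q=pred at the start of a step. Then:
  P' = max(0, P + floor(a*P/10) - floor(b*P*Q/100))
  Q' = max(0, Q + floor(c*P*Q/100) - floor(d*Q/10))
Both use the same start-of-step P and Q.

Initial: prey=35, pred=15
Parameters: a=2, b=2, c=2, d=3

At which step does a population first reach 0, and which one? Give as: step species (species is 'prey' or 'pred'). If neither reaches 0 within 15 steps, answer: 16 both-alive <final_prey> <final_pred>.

Answer: 16 both-alive 2 3

Derivation:
Step 1: prey: 35+7-10=32; pred: 15+10-4=21
Step 2: prey: 32+6-13=25; pred: 21+13-6=28
Step 3: prey: 25+5-14=16; pred: 28+14-8=34
Step 4: prey: 16+3-10=9; pred: 34+10-10=34
Step 5: prey: 9+1-6=4; pred: 34+6-10=30
Step 6: prey: 4+0-2=2; pred: 30+2-9=23
Step 7: prey: 2+0-0=2; pred: 23+0-6=17
Step 8: prey: 2+0-0=2; pred: 17+0-5=12
Step 9: prey: 2+0-0=2; pred: 12+0-3=9
Step 10: prey: 2+0-0=2; pred: 9+0-2=7
Step 11: prey: 2+0-0=2; pred: 7+0-2=5
Step 12: prey: 2+0-0=2; pred: 5+0-1=4
Step 13: prey: 2+0-0=2; pred: 4+0-1=3
Step 14: prey: 2+0-0=2; pred: 3+0-0=3
Steps 15-15: state stable at prey=2, pred=3 (no change)
No extinction within 15 steps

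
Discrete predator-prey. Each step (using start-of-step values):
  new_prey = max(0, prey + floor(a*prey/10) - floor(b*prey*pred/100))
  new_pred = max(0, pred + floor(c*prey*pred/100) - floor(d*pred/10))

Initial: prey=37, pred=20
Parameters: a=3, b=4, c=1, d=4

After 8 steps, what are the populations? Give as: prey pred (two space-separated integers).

Answer: 13 2

Derivation:
Step 1: prey: 37+11-29=19; pred: 20+7-8=19
Step 2: prey: 19+5-14=10; pred: 19+3-7=15
Step 3: prey: 10+3-6=7; pred: 15+1-6=10
Step 4: prey: 7+2-2=7; pred: 10+0-4=6
Step 5: prey: 7+2-1=8; pred: 6+0-2=4
Step 6: prey: 8+2-1=9; pred: 4+0-1=3
Step 7: prey: 9+2-1=10; pred: 3+0-1=2
Step 8: prey: 10+3-0=13; pred: 2+0-0=2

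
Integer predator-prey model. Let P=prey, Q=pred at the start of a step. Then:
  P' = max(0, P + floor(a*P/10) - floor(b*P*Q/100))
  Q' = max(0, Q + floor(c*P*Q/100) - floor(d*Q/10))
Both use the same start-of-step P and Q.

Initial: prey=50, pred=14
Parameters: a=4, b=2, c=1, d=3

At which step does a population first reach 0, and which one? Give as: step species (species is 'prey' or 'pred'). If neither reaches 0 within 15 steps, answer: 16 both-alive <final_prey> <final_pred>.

Answer: 16 both-alive 13 4

Derivation:
Step 1: prey: 50+20-14=56; pred: 14+7-4=17
Step 2: prey: 56+22-19=59; pred: 17+9-5=21
Step 3: prey: 59+23-24=58; pred: 21+12-6=27
Step 4: prey: 58+23-31=50; pred: 27+15-8=34
Step 5: prey: 50+20-34=36; pred: 34+17-10=41
Step 6: prey: 36+14-29=21; pred: 41+14-12=43
Step 7: prey: 21+8-18=11; pred: 43+9-12=40
Step 8: prey: 11+4-8=7; pred: 40+4-12=32
Step 9: prey: 7+2-4=5; pred: 32+2-9=25
Step 10: prey: 5+2-2=5; pred: 25+1-7=19
Step 11: prey: 5+2-1=6; pred: 19+0-5=14
Step 12: prey: 6+2-1=7; pred: 14+0-4=10
Step 13: prey: 7+2-1=8; pred: 10+0-3=7
Step 14: prey: 8+3-1=10; pred: 7+0-2=5
Step 15: prey: 10+4-1=13; pred: 5+0-1=4
No extinction within 15 steps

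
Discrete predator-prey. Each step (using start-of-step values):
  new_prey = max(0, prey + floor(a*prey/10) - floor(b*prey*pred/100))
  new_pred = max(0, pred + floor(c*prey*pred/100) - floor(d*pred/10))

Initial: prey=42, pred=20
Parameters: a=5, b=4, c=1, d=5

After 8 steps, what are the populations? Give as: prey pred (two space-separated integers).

Answer: 72 3

Derivation:
Step 1: prey: 42+21-33=30; pred: 20+8-10=18
Step 2: prey: 30+15-21=24; pred: 18+5-9=14
Step 3: prey: 24+12-13=23; pred: 14+3-7=10
Step 4: prey: 23+11-9=25; pred: 10+2-5=7
Step 5: prey: 25+12-7=30; pred: 7+1-3=5
Step 6: prey: 30+15-6=39; pred: 5+1-2=4
Step 7: prey: 39+19-6=52; pred: 4+1-2=3
Step 8: prey: 52+26-6=72; pred: 3+1-1=3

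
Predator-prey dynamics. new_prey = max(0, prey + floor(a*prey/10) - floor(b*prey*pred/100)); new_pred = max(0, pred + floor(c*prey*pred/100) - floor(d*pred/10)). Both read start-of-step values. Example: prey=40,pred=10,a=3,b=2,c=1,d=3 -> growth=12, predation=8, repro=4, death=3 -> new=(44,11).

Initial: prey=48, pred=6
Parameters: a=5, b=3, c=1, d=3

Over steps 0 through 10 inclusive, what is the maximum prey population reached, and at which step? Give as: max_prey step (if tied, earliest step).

Answer: 111 4

Derivation:
Step 1: prey: 48+24-8=64; pred: 6+2-1=7
Step 2: prey: 64+32-13=83; pred: 7+4-2=9
Step 3: prey: 83+41-22=102; pred: 9+7-2=14
Step 4: prey: 102+51-42=111; pred: 14+14-4=24
Step 5: prey: 111+55-79=87; pred: 24+26-7=43
Step 6: prey: 87+43-112=18; pred: 43+37-12=68
Step 7: prey: 18+9-36=0; pred: 68+12-20=60
Step 8: prey: 0+0-0=0; pred: 60+0-18=42
Step 9: prey: 0+0-0=0; pred: 42+0-12=30
Step 10: prey: 0+0-0=0; pred: 30+0-9=21
Max prey = 111 at step 4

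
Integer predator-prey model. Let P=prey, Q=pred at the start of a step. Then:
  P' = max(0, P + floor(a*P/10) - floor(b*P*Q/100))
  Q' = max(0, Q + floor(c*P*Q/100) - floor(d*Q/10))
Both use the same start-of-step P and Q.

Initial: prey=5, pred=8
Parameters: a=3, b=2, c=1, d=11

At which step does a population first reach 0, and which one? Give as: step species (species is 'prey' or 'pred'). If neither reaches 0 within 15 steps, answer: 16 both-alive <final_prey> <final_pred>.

Step 1: prey: 5+1-0=6; pred: 8+0-8=0
First extinction: pred at step 1

Answer: 1 pred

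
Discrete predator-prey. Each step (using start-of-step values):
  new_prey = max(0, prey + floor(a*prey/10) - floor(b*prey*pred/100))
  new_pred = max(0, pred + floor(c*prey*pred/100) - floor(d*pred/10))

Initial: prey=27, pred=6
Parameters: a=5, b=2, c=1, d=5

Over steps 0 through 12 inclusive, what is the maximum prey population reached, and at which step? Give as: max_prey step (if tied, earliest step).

Answer: 273 7

Derivation:
Step 1: prey: 27+13-3=37; pred: 6+1-3=4
Step 2: prey: 37+18-2=53; pred: 4+1-2=3
Step 3: prey: 53+26-3=76; pred: 3+1-1=3
Step 4: prey: 76+38-4=110; pred: 3+2-1=4
Step 5: prey: 110+55-8=157; pred: 4+4-2=6
Step 6: prey: 157+78-18=217; pred: 6+9-3=12
Step 7: prey: 217+108-52=273; pred: 12+26-6=32
Step 8: prey: 273+136-174=235; pred: 32+87-16=103
Step 9: prey: 235+117-484=0; pred: 103+242-51=294
Step 10: prey: 0+0-0=0; pred: 294+0-147=147
Step 11: prey: 0+0-0=0; pred: 147+0-73=74
Step 12: prey: 0+0-0=0; pred: 74+0-37=37
Max prey = 273 at step 7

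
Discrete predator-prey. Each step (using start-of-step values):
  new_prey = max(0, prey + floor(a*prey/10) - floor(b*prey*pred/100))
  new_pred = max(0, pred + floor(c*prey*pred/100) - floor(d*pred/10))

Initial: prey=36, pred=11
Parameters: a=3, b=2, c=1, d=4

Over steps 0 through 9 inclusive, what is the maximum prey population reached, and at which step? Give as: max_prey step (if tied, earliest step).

Step 1: prey: 36+10-7=39; pred: 11+3-4=10
Step 2: prey: 39+11-7=43; pred: 10+3-4=9
Step 3: prey: 43+12-7=48; pred: 9+3-3=9
Step 4: prey: 48+14-8=54; pred: 9+4-3=10
Step 5: prey: 54+16-10=60; pred: 10+5-4=11
Step 6: prey: 60+18-13=65; pred: 11+6-4=13
Step 7: prey: 65+19-16=68; pred: 13+8-5=16
Step 8: prey: 68+20-21=67; pred: 16+10-6=20
Step 9: prey: 67+20-26=61; pred: 20+13-8=25
Max prey = 68 at step 7

Answer: 68 7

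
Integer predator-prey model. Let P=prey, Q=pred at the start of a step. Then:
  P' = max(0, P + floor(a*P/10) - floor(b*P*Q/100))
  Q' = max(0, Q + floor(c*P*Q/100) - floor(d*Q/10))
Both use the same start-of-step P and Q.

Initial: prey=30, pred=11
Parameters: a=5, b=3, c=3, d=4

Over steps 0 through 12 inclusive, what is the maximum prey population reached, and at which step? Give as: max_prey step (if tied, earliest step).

Step 1: prey: 30+15-9=36; pred: 11+9-4=16
Step 2: prey: 36+18-17=37; pred: 16+17-6=27
Step 3: prey: 37+18-29=26; pred: 27+29-10=46
Step 4: prey: 26+13-35=4; pred: 46+35-18=63
Step 5: prey: 4+2-7=0; pred: 63+7-25=45
Step 6: prey: 0+0-0=0; pred: 45+0-18=27
Step 7: prey: 0+0-0=0; pred: 27+0-10=17
Step 8: prey: 0+0-0=0; pred: 17+0-6=11
Step 9: prey: 0+0-0=0; pred: 11+0-4=7
Step 10: prey: 0+0-0=0; pred: 7+0-2=5
Step 11: prey: 0+0-0=0; pred: 5+0-2=3
Step 12: prey: 0+0-0=0; pred: 3+0-1=2
Max prey = 37 at step 2

Answer: 37 2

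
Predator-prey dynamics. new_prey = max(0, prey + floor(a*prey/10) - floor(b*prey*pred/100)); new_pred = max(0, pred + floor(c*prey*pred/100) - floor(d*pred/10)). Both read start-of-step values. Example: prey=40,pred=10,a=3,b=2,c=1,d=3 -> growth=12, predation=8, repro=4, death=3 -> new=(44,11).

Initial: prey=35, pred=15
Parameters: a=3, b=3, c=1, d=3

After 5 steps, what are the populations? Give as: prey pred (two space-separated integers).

Answer: 15 13

Derivation:
Step 1: prey: 35+10-15=30; pred: 15+5-4=16
Step 2: prey: 30+9-14=25; pred: 16+4-4=16
Step 3: prey: 25+7-12=20; pred: 16+4-4=16
Step 4: prey: 20+6-9=17; pred: 16+3-4=15
Step 5: prey: 17+5-7=15; pred: 15+2-4=13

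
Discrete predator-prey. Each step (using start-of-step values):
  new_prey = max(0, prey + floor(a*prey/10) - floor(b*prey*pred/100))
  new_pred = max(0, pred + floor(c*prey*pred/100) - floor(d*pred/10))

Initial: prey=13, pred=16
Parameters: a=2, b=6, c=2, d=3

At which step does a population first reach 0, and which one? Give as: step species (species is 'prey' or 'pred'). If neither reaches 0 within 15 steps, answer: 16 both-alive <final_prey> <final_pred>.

Answer: 16 both-alive 1 3

Derivation:
Step 1: prey: 13+2-12=3; pred: 16+4-4=16
Step 2: prey: 3+0-2=1; pred: 16+0-4=12
Step 3: prey: 1+0-0=1; pred: 12+0-3=9
Step 4: prey: 1+0-0=1; pred: 9+0-2=7
Step 5: prey: 1+0-0=1; pred: 7+0-2=5
Step 6: prey: 1+0-0=1; pred: 5+0-1=4
Step 7: prey: 1+0-0=1; pred: 4+0-1=3
Step 8: prey: 1+0-0=1; pred: 3+0-0=3
Steps 9-15: state stable at prey=1, pred=3 (no change)
No extinction within 15 steps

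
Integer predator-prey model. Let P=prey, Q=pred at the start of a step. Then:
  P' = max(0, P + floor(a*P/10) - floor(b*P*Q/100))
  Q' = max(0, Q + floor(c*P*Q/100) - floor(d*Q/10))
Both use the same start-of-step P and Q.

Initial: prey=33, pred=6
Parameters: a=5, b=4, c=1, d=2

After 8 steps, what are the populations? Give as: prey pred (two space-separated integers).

Answer: 0 37

Derivation:
Step 1: prey: 33+16-7=42; pred: 6+1-1=6
Step 2: prey: 42+21-10=53; pred: 6+2-1=7
Step 3: prey: 53+26-14=65; pred: 7+3-1=9
Step 4: prey: 65+32-23=74; pred: 9+5-1=13
Step 5: prey: 74+37-38=73; pred: 13+9-2=20
Step 6: prey: 73+36-58=51; pred: 20+14-4=30
Step 7: prey: 51+25-61=15; pred: 30+15-6=39
Step 8: prey: 15+7-23=0; pred: 39+5-7=37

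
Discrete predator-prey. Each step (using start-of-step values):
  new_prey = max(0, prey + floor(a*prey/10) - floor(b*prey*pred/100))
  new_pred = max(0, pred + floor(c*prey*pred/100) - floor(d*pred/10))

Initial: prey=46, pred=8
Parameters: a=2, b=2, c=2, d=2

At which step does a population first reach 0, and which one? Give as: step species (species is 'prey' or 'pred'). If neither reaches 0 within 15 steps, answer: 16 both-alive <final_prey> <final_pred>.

Answer: 6 prey

Derivation:
Step 1: prey: 46+9-7=48; pred: 8+7-1=14
Step 2: prey: 48+9-13=44; pred: 14+13-2=25
Step 3: prey: 44+8-22=30; pred: 25+22-5=42
Step 4: prey: 30+6-25=11; pred: 42+25-8=59
Step 5: prey: 11+2-12=1; pred: 59+12-11=60
Step 6: prey: 1+0-1=0; pred: 60+1-12=49
First extinction: prey at step 6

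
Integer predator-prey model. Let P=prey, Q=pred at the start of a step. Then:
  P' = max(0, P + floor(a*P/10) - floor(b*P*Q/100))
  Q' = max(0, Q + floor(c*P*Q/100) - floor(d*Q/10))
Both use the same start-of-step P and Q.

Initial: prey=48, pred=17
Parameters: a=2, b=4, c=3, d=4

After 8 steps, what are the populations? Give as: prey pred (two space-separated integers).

Step 1: prey: 48+9-32=25; pred: 17+24-6=35
Step 2: prey: 25+5-35=0; pred: 35+26-14=47
Step 3: prey: 0+0-0=0; pred: 47+0-18=29
Step 4: prey: 0+0-0=0; pred: 29+0-11=18
Step 5: prey: 0+0-0=0; pred: 18+0-7=11
Step 6: prey: 0+0-0=0; pred: 11+0-4=7
Step 7: prey: 0+0-0=0; pred: 7+0-2=5
Step 8: prey: 0+0-0=0; pred: 5+0-2=3

Answer: 0 3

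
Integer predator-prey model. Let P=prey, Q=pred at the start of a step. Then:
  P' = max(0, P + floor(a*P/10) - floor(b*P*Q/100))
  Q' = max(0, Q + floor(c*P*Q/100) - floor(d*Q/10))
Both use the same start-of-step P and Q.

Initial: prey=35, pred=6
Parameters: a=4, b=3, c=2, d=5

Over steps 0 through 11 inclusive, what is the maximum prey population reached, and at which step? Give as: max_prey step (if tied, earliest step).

Answer: 56 3

Derivation:
Step 1: prey: 35+14-6=43; pred: 6+4-3=7
Step 2: prey: 43+17-9=51; pred: 7+6-3=10
Step 3: prey: 51+20-15=56; pred: 10+10-5=15
Step 4: prey: 56+22-25=53; pred: 15+16-7=24
Step 5: prey: 53+21-38=36; pred: 24+25-12=37
Step 6: prey: 36+14-39=11; pred: 37+26-18=45
Step 7: prey: 11+4-14=1; pred: 45+9-22=32
Step 8: prey: 1+0-0=1; pred: 32+0-16=16
Step 9: prey: 1+0-0=1; pred: 16+0-8=8
Step 10: prey: 1+0-0=1; pred: 8+0-4=4
Step 11: prey: 1+0-0=1; pred: 4+0-2=2
Max prey = 56 at step 3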